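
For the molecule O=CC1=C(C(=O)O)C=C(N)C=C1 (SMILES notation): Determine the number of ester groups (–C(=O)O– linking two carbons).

0

Scan the SMILES for the ester motif — none present.
Groups that are present: 1 aldehyde, 1 carboxylic acid, 1 primary amine.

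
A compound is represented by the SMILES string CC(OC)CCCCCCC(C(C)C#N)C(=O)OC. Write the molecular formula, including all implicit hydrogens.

C15H27NO3

Walk through each heavy atom and fill implicit hydrogens from standard valence (C 4, N 3, O 2, S 2, halogen 1):
  atom 1: C, bond orders sum to 1 (valence 4) → 3 H
  atom 2: C, bond orders sum to 3 (valence 4) → 1 H
  atom 3: O, bond orders sum to 2 (valence 2) → 0 H
  atom 4: C, bond orders sum to 1 (valence 4) → 3 H
  atom 5: C, bond orders sum to 2 (valence 4) → 2 H
  atom 6: C, bond orders sum to 2 (valence 4) → 2 H
  atom 7: C, bond orders sum to 2 (valence 4) → 2 H
  atom 8: C, bond orders sum to 2 (valence 4) → 2 H
  atom 9: C, bond orders sum to 2 (valence 4) → 2 H
  atom 10: C, bond orders sum to 2 (valence 4) → 2 H
  atom 11: C, bond orders sum to 3 (valence 4) → 1 H
  atom 12: C, bond orders sum to 3 (valence 4) → 1 H
  atom 13: C, bond orders sum to 1 (valence 4) → 3 H
  atom 14: C, bond orders sum to 4 (valence 4) → 0 H
  atom 15: N, bond orders sum to 3 (valence 3) → 0 H
  atom 16: C, bond orders sum to 4 (valence 4) → 0 H
  atom 17: O, bond orders sum to 2 (valence 2) → 0 H
  atom 18: O, bond orders sum to 2 (valence 2) → 0 H
  atom 19: C, bond orders sum to 1 (valence 4) → 3 H
Totals → C:15, H:27, N:1, O:3.
In Hill order: C15H27NO3.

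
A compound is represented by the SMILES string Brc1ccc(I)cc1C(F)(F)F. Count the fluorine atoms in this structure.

Scan the SMILES for F atoms (remember two-letter symbols like Cl and Br are single atoms).
Fluorine count: 3.

3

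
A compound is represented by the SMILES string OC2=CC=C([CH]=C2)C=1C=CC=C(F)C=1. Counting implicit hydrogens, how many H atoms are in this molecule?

Walk through each heavy atom and fill implicit hydrogens from standard valence (C 4, N 3, O 2, S 2, halogen 1):
  atom 1: O, bond orders sum to 1 (valence 2) → 1 H
  atom 2: C, bond orders sum to 4 (valence 4) → 0 H
  atom 3: C, bond orders sum to 3 (valence 4) → 1 H
  atom 4: C, bond orders sum to 3 (valence 4) → 1 H
  atom 5: C, bond orders sum to 4 (valence 4) → 0 H
  atom 6: C with explicit H count 1
  atom 7: C, bond orders sum to 3 (valence 4) → 1 H
  atom 8: C, bond orders sum to 4 (valence 4) → 0 H
  atom 9: C, bond orders sum to 3 (valence 4) → 1 H
  atom 10: C, bond orders sum to 3 (valence 4) → 1 H
  atom 11: C, bond orders sum to 3 (valence 4) → 1 H
  atom 12: C, bond orders sum to 4 (valence 4) → 0 H
  atom 13: F (halogen, monovalent) → 0 H
  atom 14: C, bond orders sum to 3 (valence 4) → 1 H
Total hydrogens: 9.

9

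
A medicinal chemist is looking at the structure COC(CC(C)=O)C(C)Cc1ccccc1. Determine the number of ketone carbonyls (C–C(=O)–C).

1

The ketone motif appears at heavy-atom position 5 in the SMILES.
Other groups present: 1 ether.
Ketone count: 1.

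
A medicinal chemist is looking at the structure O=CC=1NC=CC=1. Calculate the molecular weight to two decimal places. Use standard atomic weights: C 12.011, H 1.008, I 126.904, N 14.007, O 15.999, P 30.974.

95.10 g/mol

First, the molecular formula is C5H5NO (counting implicit H from valence).
  C: 5 × 12.011 = 60.055
  H: 5 × 1.008 = 5.040
  N: 1 × 14.007 = 14.007
  O: 1 × 15.999 = 15.999
Sum: 5×12.011 + 5×1.008 + 1×14.007 + 1×15.999 = 95.101 → 95.10 g/mol.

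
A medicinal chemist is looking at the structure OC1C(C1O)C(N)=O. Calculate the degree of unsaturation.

2

Molecular formula: C4H7NO3.
DoU = (2C + 2 + N − H − X) / 2, where X is the halogen count and O/S are ignored.
    = (2·4 + 2 + 1 − 7 − 0) / 2 = 4 / 2 = 2.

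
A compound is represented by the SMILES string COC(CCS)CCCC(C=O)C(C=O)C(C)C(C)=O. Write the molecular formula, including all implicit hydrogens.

C15H26O4S

Walk through each heavy atom and fill implicit hydrogens from standard valence (C 4, N 3, O 2, S 2, halogen 1):
  atom 1: C, bond orders sum to 1 (valence 4) → 3 H
  atom 2: O, bond orders sum to 2 (valence 2) → 0 H
  atom 3: C, bond orders sum to 3 (valence 4) → 1 H
  atom 4: C, bond orders sum to 2 (valence 4) → 2 H
  atom 5: C, bond orders sum to 2 (valence 4) → 2 H
  atom 6: S, bond orders sum to 1 (valence 2) → 1 H
  atom 7: C, bond orders sum to 2 (valence 4) → 2 H
  atom 8: C, bond orders sum to 2 (valence 4) → 2 H
  atom 9: C, bond orders sum to 2 (valence 4) → 2 H
  atom 10: C, bond orders sum to 3 (valence 4) → 1 H
  atom 11: C, bond orders sum to 3 (valence 4) → 1 H
  atom 12: O, bond orders sum to 2 (valence 2) → 0 H
  atom 13: C, bond orders sum to 3 (valence 4) → 1 H
  atom 14: C, bond orders sum to 3 (valence 4) → 1 H
  atom 15: O, bond orders sum to 2 (valence 2) → 0 H
  atom 16: C, bond orders sum to 3 (valence 4) → 1 H
  atom 17: C, bond orders sum to 1 (valence 4) → 3 H
  atom 18: C, bond orders sum to 4 (valence 4) → 0 H
  atom 19: C, bond orders sum to 1 (valence 4) → 3 H
  atom 20: O, bond orders sum to 2 (valence 2) → 0 H
Totals → C:15, H:26, O:4, S:1.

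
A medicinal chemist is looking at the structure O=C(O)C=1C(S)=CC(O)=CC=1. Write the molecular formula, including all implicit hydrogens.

C7H6O3S

Walk through each heavy atom and fill implicit hydrogens from standard valence (C 4, N 3, O 2, S 2, halogen 1):
  atom 1: O, bond orders sum to 2 (valence 2) → 0 H
  atom 2: C, bond orders sum to 4 (valence 4) → 0 H
  atom 3: O, bond orders sum to 1 (valence 2) → 1 H
  atom 4: C, bond orders sum to 4 (valence 4) → 0 H
  atom 5: C, bond orders sum to 4 (valence 4) → 0 H
  atom 6: S, bond orders sum to 1 (valence 2) → 1 H
  atom 7: C, bond orders sum to 3 (valence 4) → 1 H
  atom 8: C, bond orders sum to 4 (valence 4) → 0 H
  atom 9: O, bond orders sum to 1 (valence 2) → 1 H
  atom 10: C, bond orders sum to 3 (valence 4) → 1 H
  atom 11: C, bond orders sum to 3 (valence 4) → 1 H
Totals → C:7, H:6, O:3, S:1.
In Hill order: C7H6O3S.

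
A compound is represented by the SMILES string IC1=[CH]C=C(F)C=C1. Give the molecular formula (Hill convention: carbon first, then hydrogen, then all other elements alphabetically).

C6H4FI

Walk through each heavy atom and fill implicit hydrogens from standard valence (C 4, N 3, O 2, S 2, halogen 1):
  atom 1: I (halogen, monovalent) → 0 H
  atom 2: C, bond orders sum to 4 (valence 4) → 0 H
  atom 3: C with explicit H count 1
  atom 4: C, bond orders sum to 3 (valence 4) → 1 H
  atom 5: C, bond orders sum to 4 (valence 4) → 0 H
  atom 6: F (halogen, monovalent) → 0 H
  atom 7: C, bond orders sum to 3 (valence 4) → 1 H
  atom 8: C, bond orders sum to 3 (valence 4) → 1 H
Totals → C:6, H:4, F:1, I:1.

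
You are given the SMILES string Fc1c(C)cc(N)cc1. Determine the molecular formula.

C7H8FN

Walk through each heavy atom and fill implicit hydrogens from standard valence (C 4, N 3, O 2, S 2, halogen 1); for lowercase aromatic atoms, an aromatic c carries 1 H when it has two neighbours and 0 H with three, and aromatic n carries 0 H:
  atom 1: F (halogen, monovalent) → 0 H
  atom 2: aromatic c, 3 neighbours → 0 H
  atom 3: aromatic c, 3 neighbours → 0 H
  atom 4: C, bond orders sum to 1 (valence 4) → 3 H
  atom 5: aromatic c, 2 neighbours → 1 H
  atom 6: aromatic c, 3 neighbours → 0 H
  atom 7: N, bond orders sum to 1 (valence 3) → 2 H
  atom 8: aromatic c, 2 neighbours → 1 H
  atom 9: aromatic c, 2 neighbours → 1 H
Totals → C:7, H:8, F:1, N:1.
In Hill order: C7H8FN.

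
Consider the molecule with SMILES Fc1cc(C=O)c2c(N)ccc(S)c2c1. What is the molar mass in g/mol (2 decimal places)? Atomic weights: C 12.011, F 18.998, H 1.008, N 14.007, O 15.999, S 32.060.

First, the molecular formula is C11H8FNOS (counting implicit H from valence).
  C: 11 × 12.011 = 132.121
  F: 1 × 18.998 = 18.998
  H: 8 × 1.008 = 8.064
  N: 1 × 14.007 = 14.007
  O: 1 × 15.999 = 15.999
  S: 1 × 32.060 = 32.060
Sum: 11×12.011 + 1×18.998 + 8×1.008 + 1×14.007 + 1×15.999 + 1×32.060 = 221.249 → 221.25 g/mol.

221.25 g/mol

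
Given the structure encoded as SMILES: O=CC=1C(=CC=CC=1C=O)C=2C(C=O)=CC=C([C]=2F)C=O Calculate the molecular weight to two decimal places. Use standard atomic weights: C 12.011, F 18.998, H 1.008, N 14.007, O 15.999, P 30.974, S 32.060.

284.24 g/mol

First, the molecular formula is C16H9FO4 (counting implicit H from valence).
  C: 16 × 12.011 = 192.176
  F: 1 × 18.998 = 18.998
  H: 9 × 1.008 = 9.072
  O: 4 × 15.999 = 63.996
Sum: 16×12.011 + 1×18.998 + 9×1.008 + 4×15.999 = 284.242 → 284.24 g/mol.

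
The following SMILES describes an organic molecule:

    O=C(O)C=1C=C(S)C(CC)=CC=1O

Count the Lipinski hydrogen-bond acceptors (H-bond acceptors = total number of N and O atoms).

N atoms: 0; O atoms: 3.
Lipinski HBA = 0 + 3 = 3.

3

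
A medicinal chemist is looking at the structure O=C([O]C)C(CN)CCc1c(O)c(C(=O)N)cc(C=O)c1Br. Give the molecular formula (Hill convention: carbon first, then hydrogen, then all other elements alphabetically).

Walk through each heavy atom and fill implicit hydrogens from standard valence (C 4, N 3, O 2, S 2, halogen 1); for lowercase aromatic atoms, an aromatic c carries 1 H when it has two neighbours and 0 H with three, and aromatic n carries 0 H:
  atom 1: O, bond orders sum to 2 (valence 2) → 0 H
  atom 2: C, bond orders sum to 4 (valence 4) → 0 H
  atom 3: O with explicit H count 0
  atom 4: C, bond orders sum to 1 (valence 4) → 3 H
  atom 5: C, bond orders sum to 3 (valence 4) → 1 H
  atom 6: C, bond orders sum to 2 (valence 4) → 2 H
  atom 7: N, bond orders sum to 1 (valence 3) → 2 H
  atom 8: C, bond orders sum to 2 (valence 4) → 2 H
  atom 9: C, bond orders sum to 2 (valence 4) → 2 H
  atom 10: aromatic c, 3 neighbours → 0 H
  atom 11: aromatic c, 3 neighbours → 0 H
  atom 12: O, bond orders sum to 1 (valence 2) → 1 H
  atom 13: aromatic c, 3 neighbours → 0 H
  atom 14: C, bond orders sum to 4 (valence 4) → 0 H
  atom 15: O, bond orders sum to 2 (valence 2) → 0 H
  atom 16: N, bond orders sum to 1 (valence 3) → 2 H
  atom 17: aromatic c, 2 neighbours → 1 H
  atom 18: aromatic c, 3 neighbours → 0 H
  atom 19: C, bond orders sum to 3 (valence 4) → 1 H
  atom 20: O, bond orders sum to 2 (valence 2) → 0 H
  atom 21: aromatic c, 3 neighbours → 0 H
  atom 22: Br (halogen, monovalent) → 0 H
Totals → C:14, H:17, Br:1, N:2, O:5.
In Hill order: C14H17BrN2O5.

C14H17BrN2O5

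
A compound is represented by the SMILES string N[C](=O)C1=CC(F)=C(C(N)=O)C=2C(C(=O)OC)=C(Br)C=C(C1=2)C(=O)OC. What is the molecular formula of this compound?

C16H12BrFN2O6

Walk through each heavy atom and fill implicit hydrogens from standard valence (C 4, N 3, O 2, S 2, halogen 1):
  atom 1: N, bond orders sum to 1 (valence 3) → 2 H
  atom 2: C with explicit H count 0
  atom 3: O, bond orders sum to 2 (valence 2) → 0 H
  atom 4: C, bond orders sum to 4 (valence 4) → 0 H
  atom 5: C, bond orders sum to 3 (valence 4) → 1 H
  atom 6: C, bond orders sum to 4 (valence 4) → 0 H
  atom 7: F (halogen, monovalent) → 0 H
  atom 8: C, bond orders sum to 4 (valence 4) → 0 H
  atom 9: C, bond orders sum to 4 (valence 4) → 0 H
  atom 10: N, bond orders sum to 1 (valence 3) → 2 H
  atom 11: O, bond orders sum to 2 (valence 2) → 0 H
  atom 12: C, bond orders sum to 4 (valence 4) → 0 H
  atom 13: C, bond orders sum to 4 (valence 4) → 0 H
  atom 14: C, bond orders sum to 4 (valence 4) → 0 H
  atom 15: O, bond orders sum to 2 (valence 2) → 0 H
  atom 16: O, bond orders sum to 2 (valence 2) → 0 H
  atom 17: C, bond orders sum to 1 (valence 4) → 3 H
  atom 18: C, bond orders sum to 4 (valence 4) → 0 H
  atom 19: Br (halogen, monovalent) → 0 H
  atom 20: C, bond orders sum to 3 (valence 4) → 1 H
  atom 21: C, bond orders sum to 4 (valence 4) → 0 H
  atom 22: C, bond orders sum to 4 (valence 4) → 0 H
  atom 23: C, bond orders sum to 4 (valence 4) → 0 H
  atom 24: O, bond orders sum to 2 (valence 2) → 0 H
  atom 25: O, bond orders sum to 2 (valence 2) → 0 H
  atom 26: C, bond orders sum to 1 (valence 4) → 3 H
Totals → C:16, H:12, Br:1, F:1, N:2, O:6.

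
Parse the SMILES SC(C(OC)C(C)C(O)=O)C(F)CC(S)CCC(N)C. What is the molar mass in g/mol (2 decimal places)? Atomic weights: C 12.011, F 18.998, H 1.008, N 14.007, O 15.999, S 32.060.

First, the molecular formula is C13H26FNO3S2 (counting implicit H from valence).
  C: 13 × 12.011 = 156.143
  F: 1 × 18.998 = 18.998
  H: 26 × 1.008 = 26.208
  N: 1 × 14.007 = 14.007
  O: 3 × 15.999 = 47.997
  S: 2 × 32.060 = 64.120
Sum: 13×12.011 + 1×18.998 + 26×1.008 + 1×14.007 + 3×15.999 + 2×32.060 = 327.473 → 327.47 g/mol.

327.47 g/mol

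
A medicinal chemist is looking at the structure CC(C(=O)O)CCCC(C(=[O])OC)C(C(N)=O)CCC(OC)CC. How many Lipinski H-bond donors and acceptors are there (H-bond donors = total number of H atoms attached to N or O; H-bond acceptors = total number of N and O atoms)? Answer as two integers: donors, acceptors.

3, 7

Donors: find every N or O and count the H atoms it carries.
  atom 4 (O): bond orders sum to 2 → 0 H
  atom 5 (O): bond orders sum to 1 → 1 H
  atom 11 (O): bond orders sum to 2 → 0 H
  atom 12 (O): bond orders sum to 2 → 0 H
  atom 16 (N): bond orders sum to 1 → 2 H
  atom 17 (O): bond orders sum to 2 → 0 H
  atom 21 (O): bond orders sum to 2 → 0 H
Lipinski HBD = 3.
Acceptors: N atoms = 1, O atoms = 6 → HBA = 7.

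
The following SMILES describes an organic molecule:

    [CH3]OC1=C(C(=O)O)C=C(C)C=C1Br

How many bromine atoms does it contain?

1

Scan the SMILES for Br atoms (remember two-letter symbols like Cl and Br are single atoms).
Bromine count: 1.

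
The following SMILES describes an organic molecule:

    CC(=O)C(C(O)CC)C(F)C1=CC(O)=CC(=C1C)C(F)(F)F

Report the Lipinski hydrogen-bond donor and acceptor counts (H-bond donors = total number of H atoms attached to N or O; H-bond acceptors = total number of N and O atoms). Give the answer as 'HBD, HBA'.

2, 3

Donors: find every N or O and count the H atoms it carries.
  atom 3 (O): bond orders sum to 2 → 0 H
  atom 6 (O): bond orders sum to 1 → 1 H
  atom 14 (O): bond orders sum to 1 → 1 H
Lipinski HBD = 2.
Acceptors: N atoms = 0, O atoms = 3 → HBA = 3.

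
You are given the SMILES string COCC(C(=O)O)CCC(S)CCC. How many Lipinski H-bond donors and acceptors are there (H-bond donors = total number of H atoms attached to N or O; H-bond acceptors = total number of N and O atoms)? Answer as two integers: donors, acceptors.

Donors: find every N or O and count the H atoms it carries.
  atom 2 (O): bond orders sum to 2 → 0 H
  atom 6 (O): bond orders sum to 2 → 0 H
  atom 7 (O): bond orders sum to 1 → 1 H
Lipinski HBD = 1.
Acceptors: N atoms = 0, O atoms = 3 → HBA = 3.

1, 3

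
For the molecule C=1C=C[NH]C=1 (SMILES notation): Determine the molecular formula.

C4H5N

Walk through each heavy atom and fill implicit hydrogens from standard valence (C 4, N 3, O 2, S 2, halogen 1):
  atom 1: C, bond orders sum to 3 (valence 4) → 1 H
  atom 2: C, bond orders sum to 3 (valence 4) → 1 H
  atom 3: C, bond orders sum to 3 (valence 4) → 1 H
  atom 4: N with explicit H count 1
  atom 5: C, bond orders sum to 3 (valence 4) → 1 H
Totals → C:4, H:5, N:1.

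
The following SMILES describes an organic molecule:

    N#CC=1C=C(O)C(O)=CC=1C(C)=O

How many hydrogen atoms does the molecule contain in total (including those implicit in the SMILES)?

7

Walk through each heavy atom and fill implicit hydrogens from standard valence (C 4, N 3, O 2, S 2, halogen 1):
  atom 1: N, bond orders sum to 3 (valence 3) → 0 H
  atom 2: C, bond orders sum to 4 (valence 4) → 0 H
  atom 3: C, bond orders sum to 4 (valence 4) → 0 H
  atom 4: C, bond orders sum to 3 (valence 4) → 1 H
  atom 5: C, bond orders sum to 4 (valence 4) → 0 H
  atom 6: O, bond orders sum to 1 (valence 2) → 1 H
  atom 7: C, bond orders sum to 4 (valence 4) → 0 H
  atom 8: O, bond orders sum to 1 (valence 2) → 1 H
  atom 9: C, bond orders sum to 3 (valence 4) → 1 H
  atom 10: C, bond orders sum to 4 (valence 4) → 0 H
  atom 11: C, bond orders sum to 4 (valence 4) → 0 H
  atom 12: C, bond orders sum to 1 (valence 4) → 3 H
  atom 13: O, bond orders sum to 2 (valence 2) → 0 H
Total hydrogens: 7.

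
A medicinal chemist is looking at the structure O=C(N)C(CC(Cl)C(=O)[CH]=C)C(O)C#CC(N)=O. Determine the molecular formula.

Walk through each heavy atom and fill implicit hydrogens from standard valence (C 4, N 3, O 2, S 2, halogen 1):
  atom 1: O, bond orders sum to 2 (valence 2) → 0 H
  atom 2: C, bond orders sum to 4 (valence 4) → 0 H
  atom 3: N, bond orders sum to 1 (valence 3) → 2 H
  atom 4: C, bond orders sum to 3 (valence 4) → 1 H
  atom 5: C, bond orders sum to 2 (valence 4) → 2 H
  atom 6: C, bond orders sum to 3 (valence 4) → 1 H
  atom 7: Cl (halogen, monovalent) → 0 H
  atom 8: C, bond orders sum to 4 (valence 4) → 0 H
  atom 9: O, bond orders sum to 2 (valence 2) → 0 H
  atom 10: C with explicit H count 1
  atom 11: C, bond orders sum to 2 (valence 4) → 2 H
  atom 12: C, bond orders sum to 3 (valence 4) → 1 H
  atom 13: O, bond orders sum to 1 (valence 2) → 1 H
  atom 14: C, bond orders sum to 4 (valence 4) → 0 H
  atom 15: C, bond orders sum to 4 (valence 4) → 0 H
  atom 16: C, bond orders sum to 4 (valence 4) → 0 H
  atom 17: N, bond orders sum to 1 (valence 3) → 2 H
  atom 18: O, bond orders sum to 2 (valence 2) → 0 H
Totals → C:11, H:13, Cl:1, N:2, O:4.
In Hill order: C11H13ClN2O4.

C11H13ClN2O4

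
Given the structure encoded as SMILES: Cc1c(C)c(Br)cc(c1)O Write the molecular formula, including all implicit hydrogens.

Walk through each heavy atom and fill implicit hydrogens from standard valence (C 4, N 3, O 2, S 2, halogen 1); for lowercase aromatic atoms, an aromatic c carries 1 H when it has two neighbours and 0 H with three, and aromatic n carries 0 H:
  atom 1: C, bond orders sum to 1 (valence 4) → 3 H
  atom 2: aromatic c, 3 neighbours → 0 H
  atom 3: aromatic c, 3 neighbours → 0 H
  atom 4: C, bond orders sum to 1 (valence 4) → 3 H
  atom 5: aromatic c, 3 neighbours → 0 H
  atom 6: Br (halogen, monovalent) → 0 H
  atom 7: aromatic c, 2 neighbours → 1 H
  atom 8: aromatic c, 3 neighbours → 0 H
  atom 9: aromatic c, 2 neighbours → 1 H
  atom 10: O, bond orders sum to 1 (valence 2) → 1 H
Totals → C:8, H:9, Br:1, O:1.
In Hill order: C8H9BrO.

C8H9BrO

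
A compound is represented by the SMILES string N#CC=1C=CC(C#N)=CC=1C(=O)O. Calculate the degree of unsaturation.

Degree of unsaturation = (number of rings) + (number of π bonds).
Ring closures in the SMILES: 1.
π bonds: 4 double bonds (each 1 DoU), 2 triple bonds (each 2 DoU) → 8 DoU from unsaturation.
Total DoU = 1 + 8 = 9.

9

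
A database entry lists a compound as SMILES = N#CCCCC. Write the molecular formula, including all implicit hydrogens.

C5H9N

Walk through each heavy atom and fill implicit hydrogens from standard valence (C 4, N 3, O 2, S 2, halogen 1):
  atom 1: N, bond orders sum to 3 (valence 3) → 0 H
  atom 2: C, bond orders sum to 4 (valence 4) → 0 H
  atom 3: C, bond orders sum to 2 (valence 4) → 2 H
  atom 4: C, bond orders sum to 2 (valence 4) → 2 H
  atom 5: C, bond orders sum to 2 (valence 4) → 2 H
  atom 6: C, bond orders sum to 1 (valence 4) → 3 H
Totals → C:5, H:9, N:1.
In Hill order: C5H9N.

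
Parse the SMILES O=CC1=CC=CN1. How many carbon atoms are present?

Count every carbon token in the SMILES (each C, including those in ring-closure positions and inside branches).
Carbon count: 5.

5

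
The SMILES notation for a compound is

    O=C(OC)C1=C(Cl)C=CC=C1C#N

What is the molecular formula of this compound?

C9H6ClNO2

Walk through each heavy atom and fill implicit hydrogens from standard valence (C 4, N 3, O 2, S 2, halogen 1):
  atom 1: O, bond orders sum to 2 (valence 2) → 0 H
  atom 2: C, bond orders sum to 4 (valence 4) → 0 H
  atom 3: O, bond orders sum to 2 (valence 2) → 0 H
  atom 4: C, bond orders sum to 1 (valence 4) → 3 H
  atom 5: C, bond orders sum to 4 (valence 4) → 0 H
  atom 6: C, bond orders sum to 4 (valence 4) → 0 H
  atom 7: Cl (halogen, monovalent) → 0 H
  atom 8: C, bond orders sum to 3 (valence 4) → 1 H
  atom 9: C, bond orders sum to 3 (valence 4) → 1 H
  atom 10: C, bond orders sum to 3 (valence 4) → 1 H
  atom 11: C, bond orders sum to 4 (valence 4) → 0 H
  atom 12: C, bond orders sum to 4 (valence 4) → 0 H
  atom 13: N, bond orders sum to 3 (valence 3) → 0 H
Totals → C:9, H:6, Cl:1, N:1, O:2.
In Hill order: C9H6ClNO2.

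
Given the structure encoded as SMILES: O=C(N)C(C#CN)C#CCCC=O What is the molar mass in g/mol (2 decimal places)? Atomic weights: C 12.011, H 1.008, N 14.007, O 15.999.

178.19 g/mol

First, the molecular formula is C9H10N2O2 (counting implicit H from valence).
  C: 9 × 12.011 = 108.099
  H: 10 × 1.008 = 10.080
  N: 2 × 14.007 = 28.014
  O: 2 × 15.999 = 31.998
Sum: 9×12.011 + 10×1.008 + 2×14.007 + 2×15.999 = 178.191 → 178.19 g/mol.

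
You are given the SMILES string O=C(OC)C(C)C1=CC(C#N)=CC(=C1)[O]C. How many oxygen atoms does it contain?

Scan the SMILES for O atoms (remember two-letter symbols like Cl and Br are single atoms).
Oxygen count: 3.

3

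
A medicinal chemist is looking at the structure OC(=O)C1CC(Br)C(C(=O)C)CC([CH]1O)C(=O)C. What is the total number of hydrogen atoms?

17

Walk through each heavy atom and fill implicit hydrogens from standard valence (C 4, N 3, O 2, S 2, halogen 1):
  atom 1: O, bond orders sum to 1 (valence 2) → 1 H
  atom 2: C, bond orders sum to 4 (valence 4) → 0 H
  atom 3: O, bond orders sum to 2 (valence 2) → 0 H
  atom 4: C, bond orders sum to 3 (valence 4) → 1 H
  atom 5: C, bond orders sum to 2 (valence 4) → 2 H
  atom 6: C, bond orders sum to 3 (valence 4) → 1 H
  atom 7: Br (halogen, monovalent) → 0 H
  atom 8: C, bond orders sum to 3 (valence 4) → 1 H
  atom 9: C, bond orders sum to 4 (valence 4) → 0 H
  atom 10: O, bond orders sum to 2 (valence 2) → 0 H
  atom 11: C, bond orders sum to 1 (valence 4) → 3 H
  atom 12: C, bond orders sum to 2 (valence 4) → 2 H
  atom 13: C, bond orders sum to 3 (valence 4) → 1 H
  atom 14: C with explicit H count 1
  atom 15: O, bond orders sum to 1 (valence 2) → 1 H
  atom 16: C, bond orders sum to 4 (valence 4) → 0 H
  atom 17: O, bond orders sum to 2 (valence 2) → 0 H
  atom 18: C, bond orders sum to 1 (valence 4) → 3 H
Total hydrogens: 17.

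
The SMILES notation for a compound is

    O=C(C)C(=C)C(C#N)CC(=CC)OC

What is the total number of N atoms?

Scan the SMILES for N atoms (remember two-letter symbols like Cl and Br are single atoms).
Nitrogen count: 1.

1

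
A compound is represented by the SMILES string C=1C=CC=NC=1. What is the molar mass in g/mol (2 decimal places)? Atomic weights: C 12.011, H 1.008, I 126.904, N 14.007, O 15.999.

First, the molecular formula is C5H5N (counting implicit H from valence).
  C: 5 × 12.011 = 60.055
  H: 5 × 1.008 = 5.040
  N: 1 × 14.007 = 14.007
Sum: 5×12.011 + 5×1.008 + 1×14.007 = 79.102 → 79.10 g/mol.

79.10 g/mol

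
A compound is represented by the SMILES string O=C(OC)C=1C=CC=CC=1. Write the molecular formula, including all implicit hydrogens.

Walk through each heavy atom and fill implicit hydrogens from standard valence (C 4, N 3, O 2, S 2, halogen 1):
  atom 1: O, bond orders sum to 2 (valence 2) → 0 H
  atom 2: C, bond orders sum to 4 (valence 4) → 0 H
  atom 3: O, bond orders sum to 2 (valence 2) → 0 H
  atom 4: C, bond orders sum to 1 (valence 4) → 3 H
  atom 5: C, bond orders sum to 4 (valence 4) → 0 H
  atom 6: C, bond orders sum to 3 (valence 4) → 1 H
  atom 7: C, bond orders sum to 3 (valence 4) → 1 H
  atom 8: C, bond orders sum to 3 (valence 4) → 1 H
  atom 9: C, bond orders sum to 3 (valence 4) → 1 H
  atom 10: C, bond orders sum to 3 (valence 4) → 1 H
Totals → C:8, H:8, O:2.

C8H8O2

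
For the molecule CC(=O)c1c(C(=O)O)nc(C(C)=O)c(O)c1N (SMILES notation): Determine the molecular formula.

C10H10N2O5

Walk through each heavy atom and fill implicit hydrogens from standard valence (C 4, N 3, O 2, S 2, halogen 1); for lowercase aromatic atoms, an aromatic c carries 1 H when it has two neighbours and 0 H with three, and aromatic n carries 0 H:
  atom 1: C, bond orders sum to 1 (valence 4) → 3 H
  atom 2: C, bond orders sum to 4 (valence 4) → 0 H
  atom 3: O, bond orders sum to 2 (valence 2) → 0 H
  atom 4: aromatic c, 3 neighbours → 0 H
  atom 5: aromatic c, 3 neighbours → 0 H
  atom 6: C, bond orders sum to 4 (valence 4) → 0 H
  atom 7: O, bond orders sum to 2 (valence 2) → 0 H
  atom 8: O, bond orders sum to 1 (valence 2) → 1 H
  atom 9: aromatic n, 2 neighbours → 0 H
  atom 10: aromatic c, 3 neighbours → 0 H
  atom 11: C, bond orders sum to 4 (valence 4) → 0 H
  atom 12: C, bond orders sum to 1 (valence 4) → 3 H
  atom 13: O, bond orders sum to 2 (valence 2) → 0 H
  atom 14: aromatic c, 3 neighbours → 0 H
  atom 15: O, bond orders sum to 1 (valence 2) → 1 H
  atom 16: aromatic c, 3 neighbours → 0 H
  atom 17: N, bond orders sum to 1 (valence 3) → 2 H
Totals → C:10, H:10, N:2, O:5.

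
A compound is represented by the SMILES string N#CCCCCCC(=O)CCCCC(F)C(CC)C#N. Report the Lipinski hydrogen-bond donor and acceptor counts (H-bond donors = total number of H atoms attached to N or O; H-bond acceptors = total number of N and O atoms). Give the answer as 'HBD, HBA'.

Donors: find every N or O and count the H atoms it carries.
  atom 1 (N): bond orders sum to 3 → 0 H
  atom 9 (O): bond orders sum to 2 → 0 H
  atom 20 (N): bond orders sum to 3 → 0 H
Lipinski HBD = 0.
Acceptors: N atoms = 2, O atoms = 1 → HBA = 3.

0, 3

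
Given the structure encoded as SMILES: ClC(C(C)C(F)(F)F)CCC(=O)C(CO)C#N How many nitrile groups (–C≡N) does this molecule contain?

1

The nitrile motif appears at heavy-atom position 16 in the SMILES.
Other groups present: 1 hydroxyl, 1 ketone.
Nitrile count: 1.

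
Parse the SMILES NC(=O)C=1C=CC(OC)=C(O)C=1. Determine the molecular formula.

Walk through each heavy atom and fill implicit hydrogens from standard valence (C 4, N 3, O 2, S 2, halogen 1):
  atom 1: N, bond orders sum to 1 (valence 3) → 2 H
  atom 2: C, bond orders sum to 4 (valence 4) → 0 H
  atom 3: O, bond orders sum to 2 (valence 2) → 0 H
  atom 4: C, bond orders sum to 4 (valence 4) → 0 H
  atom 5: C, bond orders sum to 3 (valence 4) → 1 H
  atom 6: C, bond orders sum to 3 (valence 4) → 1 H
  atom 7: C, bond orders sum to 4 (valence 4) → 0 H
  atom 8: O, bond orders sum to 2 (valence 2) → 0 H
  atom 9: C, bond orders sum to 1 (valence 4) → 3 H
  atom 10: C, bond orders sum to 4 (valence 4) → 0 H
  atom 11: O, bond orders sum to 1 (valence 2) → 1 H
  atom 12: C, bond orders sum to 3 (valence 4) → 1 H
Totals → C:8, H:9, N:1, O:3.

C8H9NO3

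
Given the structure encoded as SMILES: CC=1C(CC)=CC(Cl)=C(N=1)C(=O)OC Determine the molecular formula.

C10H12ClNO2

Walk through each heavy atom and fill implicit hydrogens from standard valence (C 4, N 3, O 2, S 2, halogen 1):
  atom 1: C, bond orders sum to 1 (valence 4) → 3 H
  atom 2: C, bond orders sum to 4 (valence 4) → 0 H
  atom 3: C, bond orders sum to 4 (valence 4) → 0 H
  atom 4: C, bond orders sum to 2 (valence 4) → 2 H
  atom 5: C, bond orders sum to 1 (valence 4) → 3 H
  atom 6: C, bond orders sum to 3 (valence 4) → 1 H
  atom 7: C, bond orders sum to 4 (valence 4) → 0 H
  atom 8: Cl (halogen, monovalent) → 0 H
  atom 9: C, bond orders sum to 4 (valence 4) → 0 H
  atom 10: N, bond orders sum to 3 (valence 3) → 0 H
  atom 11: C, bond orders sum to 4 (valence 4) → 0 H
  atom 12: O, bond orders sum to 2 (valence 2) → 0 H
  atom 13: O, bond orders sum to 2 (valence 2) → 0 H
  atom 14: C, bond orders sum to 1 (valence 4) → 3 H
Totals → C:10, H:12, Cl:1, N:1, O:2.
In Hill order: C10H12ClNO2.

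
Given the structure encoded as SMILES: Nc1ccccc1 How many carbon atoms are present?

Count every carbon token in the SMILES (each C, including those in ring-closure positions and inside branches).
Carbon count: 6.

6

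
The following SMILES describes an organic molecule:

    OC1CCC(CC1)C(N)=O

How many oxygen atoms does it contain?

Scan the SMILES for O atoms (remember two-letter symbols like Cl and Br are single atoms).
Oxygen count: 2.

2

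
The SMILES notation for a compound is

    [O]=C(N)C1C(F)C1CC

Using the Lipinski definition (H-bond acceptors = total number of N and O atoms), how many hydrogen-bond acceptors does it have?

2

N atoms: 1; O atoms: 1.
Lipinski HBA = 1 + 1 = 2.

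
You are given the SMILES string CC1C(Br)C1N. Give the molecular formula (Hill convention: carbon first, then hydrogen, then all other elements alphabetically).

C4H8BrN

Walk through each heavy atom and fill implicit hydrogens from standard valence (C 4, N 3, O 2, S 2, halogen 1):
  atom 1: C, bond orders sum to 1 (valence 4) → 3 H
  atom 2: C, bond orders sum to 3 (valence 4) → 1 H
  atom 3: C, bond orders sum to 3 (valence 4) → 1 H
  atom 4: Br (halogen, monovalent) → 0 H
  atom 5: C, bond orders sum to 3 (valence 4) → 1 H
  atom 6: N, bond orders sum to 1 (valence 3) → 2 H
Totals → C:4, H:8, Br:1, N:1.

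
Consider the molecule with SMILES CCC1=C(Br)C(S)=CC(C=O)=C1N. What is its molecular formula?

C9H10BrNOS

Walk through each heavy atom and fill implicit hydrogens from standard valence (C 4, N 3, O 2, S 2, halogen 1):
  atom 1: C, bond orders sum to 1 (valence 4) → 3 H
  atom 2: C, bond orders sum to 2 (valence 4) → 2 H
  atom 3: C, bond orders sum to 4 (valence 4) → 0 H
  atom 4: C, bond orders sum to 4 (valence 4) → 0 H
  atom 5: Br (halogen, monovalent) → 0 H
  atom 6: C, bond orders sum to 4 (valence 4) → 0 H
  atom 7: S, bond orders sum to 1 (valence 2) → 1 H
  atom 8: C, bond orders sum to 3 (valence 4) → 1 H
  atom 9: C, bond orders sum to 4 (valence 4) → 0 H
  atom 10: C, bond orders sum to 3 (valence 4) → 1 H
  atom 11: O, bond orders sum to 2 (valence 2) → 0 H
  atom 12: C, bond orders sum to 4 (valence 4) → 0 H
  atom 13: N, bond orders sum to 1 (valence 3) → 2 H
Totals → C:9, H:10, Br:1, N:1, O:1, S:1.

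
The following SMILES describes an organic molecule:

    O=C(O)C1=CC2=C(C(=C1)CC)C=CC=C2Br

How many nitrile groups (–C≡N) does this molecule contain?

Scan the SMILES for the nitrile motif — none present.
Groups that are present: 1 carboxylic acid.

0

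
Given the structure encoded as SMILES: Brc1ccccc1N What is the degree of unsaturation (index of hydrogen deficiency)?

4

Molecular formula: C6H6BrN.
DoU = (2C + 2 + N − H − X) / 2, where X is the halogen count and O/S are ignored.
    = (2·6 + 2 + 1 − 6 − 1) / 2 = 8 / 2 = 4.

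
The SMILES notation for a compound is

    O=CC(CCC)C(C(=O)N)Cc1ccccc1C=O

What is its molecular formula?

Walk through each heavy atom and fill implicit hydrogens from standard valence (C 4, N 3, O 2, S 2, halogen 1); for lowercase aromatic atoms, an aromatic c carries 1 H when it has two neighbours and 0 H with three, and aromatic n carries 0 H:
  atom 1: O, bond orders sum to 2 (valence 2) → 0 H
  atom 2: C, bond orders sum to 3 (valence 4) → 1 H
  atom 3: C, bond orders sum to 3 (valence 4) → 1 H
  atom 4: C, bond orders sum to 2 (valence 4) → 2 H
  atom 5: C, bond orders sum to 2 (valence 4) → 2 H
  atom 6: C, bond orders sum to 1 (valence 4) → 3 H
  atom 7: C, bond orders sum to 3 (valence 4) → 1 H
  atom 8: C, bond orders sum to 4 (valence 4) → 0 H
  atom 9: O, bond orders sum to 2 (valence 2) → 0 H
  atom 10: N, bond orders sum to 1 (valence 3) → 2 H
  atom 11: C, bond orders sum to 2 (valence 4) → 2 H
  atom 12: aromatic c, 3 neighbours → 0 H
  atom 13: aromatic c, 2 neighbours → 1 H
  atom 14: aromatic c, 2 neighbours → 1 H
  atom 15: aromatic c, 2 neighbours → 1 H
  atom 16: aromatic c, 2 neighbours → 1 H
  atom 17: aromatic c, 3 neighbours → 0 H
  atom 18: C, bond orders sum to 3 (valence 4) → 1 H
  atom 19: O, bond orders sum to 2 (valence 2) → 0 H
Totals → C:15, H:19, N:1, O:3.
In Hill order: C15H19NO3.

C15H19NO3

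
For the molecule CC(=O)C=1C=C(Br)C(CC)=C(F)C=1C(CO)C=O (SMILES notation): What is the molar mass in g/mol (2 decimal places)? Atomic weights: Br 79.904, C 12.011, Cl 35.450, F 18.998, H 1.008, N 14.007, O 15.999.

317.15 g/mol

First, the molecular formula is C13H14BrFO3 (counting implicit H from valence).
  Br: 1 × 79.904 = 79.904
  C: 13 × 12.011 = 156.143
  F: 1 × 18.998 = 18.998
  H: 14 × 1.008 = 14.112
  O: 3 × 15.999 = 47.997
Sum: 1×79.904 + 13×12.011 + 1×18.998 + 14×1.008 + 3×15.999 = 317.154 → 317.15 g/mol.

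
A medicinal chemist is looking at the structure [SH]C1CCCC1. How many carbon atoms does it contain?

Count every carbon token in the SMILES (each C, including those in ring-closure positions and inside branches).
Carbon count: 5.

5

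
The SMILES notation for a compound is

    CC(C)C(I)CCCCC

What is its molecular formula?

C9H19I

Walk through each heavy atom and fill implicit hydrogens from standard valence (C 4, N 3, O 2, S 2, halogen 1):
  atom 1: C, bond orders sum to 1 (valence 4) → 3 H
  atom 2: C, bond orders sum to 3 (valence 4) → 1 H
  atom 3: C, bond orders sum to 1 (valence 4) → 3 H
  atom 4: C, bond orders sum to 3 (valence 4) → 1 H
  atom 5: I (halogen, monovalent) → 0 H
  atom 6: C, bond orders sum to 2 (valence 4) → 2 H
  atom 7: C, bond orders sum to 2 (valence 4) → 2 H
  atom 8: C, bond orders sum to 2 (valence 4) → 2 H
  atom 9: C, bond orders sum to 2 (valence 4) → 2 H
  atom 10: C, bond orders sum to 1 (valence 4) → 3 H
Totals → C:9, H:19, I:1.
In Hill order: C9H19I.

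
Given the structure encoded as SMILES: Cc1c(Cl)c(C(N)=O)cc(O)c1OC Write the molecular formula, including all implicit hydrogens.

Walk through each heavy atom and fill implicit hydrogens from standard valence (C 4, N 3, O 2, S 2, halogen 1); for lowercase aromatic atoms, an aromatic c carries 1 H when it has two neighbours and 0 H with three, and aromatic n carries 0 H:
  atom 1: C, bond orders sum to 1 (valence 4) → 3 H
  atom 2: aromatic c, 3 neighbours → 0 H
  atom 3: aromatic c, 3 neighbours → 0 H
  atom 4: Cl (halogen, monovalent) → 0 H
  atom 5: aromatic c, 3 neighbours → 0 H
  atom 6: C, bond orders sum to 4 (valence 4) → 0 H
  atom 7: N, bond orders sum to 1 (valence 3) → 2 H
  atom 8: O, bond orders sum to 2 (valence 2) → 0 H
  atom 9: aromatic c, 2 neighbours → 1 H
  atom 10: aromatic c, 3 neighbours → 0 H
  atom 11: O, bond orders sum to 1 (valence 2) → 1 H
  atom 12: aromatic c, 3 neighbours → 0 H
  atom 13: O, bond orders sum to 2 (valence 2) → 0 H
  atom 14: C, bond orders sum to 1 (valence 4) → 3 H
Totals → C:9, H:10, Cl:1, N:1, O:3.

C9H10ClNO3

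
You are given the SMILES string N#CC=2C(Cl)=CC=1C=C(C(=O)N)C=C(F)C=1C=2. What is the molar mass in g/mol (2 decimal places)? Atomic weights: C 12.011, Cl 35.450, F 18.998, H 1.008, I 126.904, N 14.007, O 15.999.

248.64 g/mol

First, the molecular formula is C12H6ClFN2O (counting implicit H from valence).
  C: 12 × 12.011 = 144.132
  Cl: 1 × 35.450 = 35.450
  F: 1 × 18.998 = 18.998
  H: 6 × 1.008 = 6.048
  N: 2 × 14.007 = 28.014
  O: 1 × 15.999 = 15.999
Sum: 12×12.011 + 1×35.450 + 1×18.998 + 6×1.008 + 2×14.007 + 1×15.999 = 248.641 → 248.64 g/mol.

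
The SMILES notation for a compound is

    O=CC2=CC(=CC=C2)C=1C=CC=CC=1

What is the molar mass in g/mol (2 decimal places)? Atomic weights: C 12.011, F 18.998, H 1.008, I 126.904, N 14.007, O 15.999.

182.22 g/mol

First, the molecular formula is C13H10O (counting implicit H from valence).
  C: 13 × 12.011 = 156.143
  H: 10 × 1.008 = 10.080
  O: 1 × 15.999 = 15.999
Sum: 13×12.011 + 10×1.008 + 1×15.999 = 182.222 → 182.22 g/mol.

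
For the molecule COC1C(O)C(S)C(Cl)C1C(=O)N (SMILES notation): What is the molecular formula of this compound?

C7H12ClNO3S

Walk through each heavy atom and fill implicit hydrogens from standard valence (C 4, N 3, O 2, S 2, halogen 1):
  atom 1: C, bond orders sum to 1 (valence 4) → 3 H
  atom 2: O, bond orders sum to 2 (valence 2) → 0 H
  atom 3: C, bond orders sum to 3 (valence 4) → 1 H
  atom 4: C, bond orders sum to 3 (valence 4) → 1 H
  atom 5: O, bond orders sum to 1 (valence 2) → 1 H
  atom 6: C, bond orders sum to 3 (valence 4) → 1 H
  atom 7: S, bond orders sum to 1 (valence 2) → 1 H
  atom 8: C, bond orders sum to 3 (valence 4) → 1 H
  atom 9: Cl (halogen, monovalent) → 0 H
  atom 10: C, bond orders sum to 3 (valence 4) → 1 H
  atom 11: C, bond orders sum to 4 (valence 4) → 0 H
  atom 12: O, bond orders sum to 2 (valence 2) → 0 H
  atom 13: N, bond orders sum to 1 (valence 3) → 2 H
Totals → C:7, H:12, Cl:1, N:1, O:3, S:1.
In Hill order: C7H12ClNO3S.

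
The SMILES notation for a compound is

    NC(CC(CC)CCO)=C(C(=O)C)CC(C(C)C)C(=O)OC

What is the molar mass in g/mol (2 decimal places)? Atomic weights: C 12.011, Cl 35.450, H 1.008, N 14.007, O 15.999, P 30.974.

313.44 g/mol

First, the molecular formula is C17H31NO4 (counting implicit H from valence).
  C: 17 × 12.011 = 204.187
  H: 31 × 1.008 = 31.248
  N: 1 × 14.007 = 14.007
  O: 4 × 15.999 = 63.996
Sum: 17×12.011 + 31×1.008 + 1×14.007 + 4×15.999 = 313.438 → 313.44 g/mol.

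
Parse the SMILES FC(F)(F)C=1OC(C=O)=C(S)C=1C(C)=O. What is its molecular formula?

Walk through each heavy atom and fill implicit hydrogens from standard valence (C 4, N 3, O 2, S 2, halogen 1):
  atom 1: F (halogen, monovalent) → 0 H
  atom 2: C, bond orders sum to 4 (valence 4) → 0 H
  atom 3: F (halogen, monovalent) → 0 H
  atom 4: F (halogen, monovalent) → 0 H
  atom 5: C, bond orders sum to 4 (valence 4) → 0 H
  atom 6: O, bond orders sum to 2 (valence 2) → 0 H
  atom 7: C, bond orders sum to 4 (valence 4) → 0 H
  atom 8: C, bond orders sum to 3 (valence 4) → 1 H
  atom 9: O, bond orders sum to 2 (valence 2) → 0 H
  atom 10: C, bond orders sum to 4 (valence 4) → 0 H
  atom 11: S, bond orders sum to 1 (valence 2) → 1 H
  atom 12: C, bond orders sum to 4 (valence 4) → 0 H
  atom 13: C, bond orders sum to 4 (valence 4) → 0 H
  atom 14: C, bond orders sum to 1 (valence 4) → 3 H
  atom 15: O, bond orders sum to 2 (valence 2) → 0 H
Totals → C:8, H:5, F:3, O:3, S:1.
In Hill order: C8H5F3O3S.

C8H5F3O3S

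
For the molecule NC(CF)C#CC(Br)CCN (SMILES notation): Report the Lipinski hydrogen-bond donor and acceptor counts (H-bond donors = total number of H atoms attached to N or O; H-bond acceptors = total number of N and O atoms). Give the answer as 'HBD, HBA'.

Donors: find every N or O and count the H atoms it carries.
  atom 1 (N): bond orders sum to 1 → 2 H
  atom 11 (N): bond orders sum to 1 → 2 H
Lipinski HBD = 4.
Acceptors: N atoms = 2, O atoms = 0 → HBA = 2.

4, 2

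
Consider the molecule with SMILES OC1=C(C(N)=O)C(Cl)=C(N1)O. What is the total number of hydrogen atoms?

Walk through each heavy atom and fill implicit hydrogens from standard valence (C 4, N 3, O 2, S 2, halogen 1):
  atom 1: O, bond orders sum to 1 (valence 2) → 1 H
  atom 2: C, bond orders sum to 4 (valence 4) → 0 H
  atom 3: C, bond orders sum to 4 (valence 4) → 0 H
  atom 4: C, bond orders sum to 4 (valence 4) → 0 H
  atom 5: N, bond orders sum to 1 (valence 3) → 2 H
  atom 6: O, bond orders sum to 2 (valence 2) → 0 H
  atom 7: C, bond orders sum to 4 (valence 4) → 0 H
  atom 8: Cl (halogen, monovalent) → 0 H
  atom 9: C, bond orders sum to 4 (valence 4) → 0 H
  atom 10: N, bond orders sum to 2 (valence 3) → 1 H
  atom 11: O, bond orders sum to 1 (valence 2) → 1 H
Total hydrogens: 5.

5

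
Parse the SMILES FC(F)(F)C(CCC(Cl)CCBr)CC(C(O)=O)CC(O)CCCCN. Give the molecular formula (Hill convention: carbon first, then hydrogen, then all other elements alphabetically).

Walk through each heavy atom and fill implicit hydrogens from standard valence (C 4, N 3, O 2, S 2, halogen 1):
  atom 1: F (halogen, monovalent) → 0 H
  atom 2: C, bond orders sum to 4 (valence 4) → 0 H
  atom 3: F (halogen, monovalent) → 0 H
  atom 4: F (halogen, monovalent) → 0 H
  atom 5: C, bond orders sum to 3 (valence 4) → 1 H
  atom 6: C, bond orders sum to 2 (valence 4) → 2 H
  atom 7: C, bond orders sum to 2 (valence 4) → 2 H
  atom 8: C, bond orders sum to 3 (valence 4) → 1 H
  atom 9: Cl (halogen, monovalent) → 0 H
  atom 10: C, bond orders sum to 2 (valence 4) → 2 H
  atom 11: C, bond orders sum to 2 (valence 4) → 2 H
  atom 12: Br (halogen, monovalent) → 0 H
  atom 13: C, bond orders sum to 2 (valence 4) → 2 H
  atom 14: C, bond orders sum to 3 (valence 4) → 1 H
  atom 15: C, bond orders sum to 4 (valence 4) → 0 H
  atom 16: O, bond orders sum to 1 (valence 2) → 1 H
  atom 17: O, bond orders sum to 2 (valence 2) → 0 H
  atom 18: C, bond orders sum to 2 (valence 4) → 2 H
  atom 19: C, bond orders sum to 3 (valence 4) → 1 H
  atom 20: O, bond orders sum to 1 (valence 2) → 1 H
  atom 21: C, bond orders sum to 2 (valence 4) → 2 H
  atom 22: C, bond orders sum to 2 (valence 4) → 2 H
  atom 23: C, bond orders sum to 2 (valence 4) → 2 H
  atom 24: C, bond orders sum to 2 (valence 4) → 2 H
  atom 25: N, bond orders sum to 1 (valence 3) → 2 H
Totals → C:16, H:28, Br:1, Cl:1, F:3, N:1, O:3.
In Hill order: C16H28BrClF3NO3.

C16H28BrClF3NO3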